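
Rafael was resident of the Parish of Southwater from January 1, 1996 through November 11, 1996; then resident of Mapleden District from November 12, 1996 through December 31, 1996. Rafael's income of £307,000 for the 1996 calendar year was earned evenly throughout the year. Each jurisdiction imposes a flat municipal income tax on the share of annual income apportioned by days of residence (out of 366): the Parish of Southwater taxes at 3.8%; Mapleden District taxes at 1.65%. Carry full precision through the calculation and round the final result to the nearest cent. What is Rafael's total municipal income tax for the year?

The Parish of Southwater, January 1 – November 11, 1996: 316 days → £307,000 × 3.8% × 316/366 = £10,072.2842
Mapleden District, November 12 – December 31, 1996: 50 days → £307,000 × 1.65% × 50/366 = £692.0082
Total = £10,764.2923

£10,764.29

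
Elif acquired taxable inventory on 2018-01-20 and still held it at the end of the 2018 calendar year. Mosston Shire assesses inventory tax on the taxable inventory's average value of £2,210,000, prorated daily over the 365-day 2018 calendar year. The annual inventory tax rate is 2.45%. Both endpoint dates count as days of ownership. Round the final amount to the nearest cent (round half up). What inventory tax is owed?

£51,326.49

Days held (2018-01-20 to 2018-12-31): 346 out of 365
Tax = £2,210,000 × 2.45% × 346/365 = £51,326.4932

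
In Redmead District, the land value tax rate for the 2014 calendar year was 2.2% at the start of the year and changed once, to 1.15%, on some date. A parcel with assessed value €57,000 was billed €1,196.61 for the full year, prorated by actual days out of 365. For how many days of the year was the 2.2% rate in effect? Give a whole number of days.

Let d = days at the first rate; then 365 − d days at the second rate.
€57,000 × [2.2%·d + 1.15%·(365−d)] / 365 = €1,196.61
Solving gives d = 330, so the new rate took effect on 27 Nov 2014.

330 days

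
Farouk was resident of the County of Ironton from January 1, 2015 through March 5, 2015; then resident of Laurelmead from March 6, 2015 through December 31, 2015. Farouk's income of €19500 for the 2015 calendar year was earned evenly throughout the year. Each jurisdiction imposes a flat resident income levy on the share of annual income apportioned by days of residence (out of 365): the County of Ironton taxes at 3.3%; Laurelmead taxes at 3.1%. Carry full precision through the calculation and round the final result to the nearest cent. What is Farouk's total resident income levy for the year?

€611.34

The County of Ironton, January 1 – March 5, 2015: 64 days → €19500 × 3.3% × 64/365 = €112.8329
Laurelmead, March 6 – December 31, 2015: 301 days → €19500 × 3.1% × 301/365 = €498.5055
Total = €611.3384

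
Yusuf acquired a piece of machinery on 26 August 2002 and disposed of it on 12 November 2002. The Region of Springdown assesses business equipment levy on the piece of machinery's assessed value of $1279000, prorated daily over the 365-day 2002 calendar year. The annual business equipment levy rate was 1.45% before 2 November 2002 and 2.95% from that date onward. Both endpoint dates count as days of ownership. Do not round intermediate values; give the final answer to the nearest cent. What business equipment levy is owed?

26 August – 1 November 2002: 68 days at 1.45% → $1279000 × 1.45% × 68/365 = $3455.0521
2 November – 12 November 2002: 11 days at 2.95% → $1279000 × 2.95% × 11/365 = $1137.0836
Total = $4592.1356

$4592.14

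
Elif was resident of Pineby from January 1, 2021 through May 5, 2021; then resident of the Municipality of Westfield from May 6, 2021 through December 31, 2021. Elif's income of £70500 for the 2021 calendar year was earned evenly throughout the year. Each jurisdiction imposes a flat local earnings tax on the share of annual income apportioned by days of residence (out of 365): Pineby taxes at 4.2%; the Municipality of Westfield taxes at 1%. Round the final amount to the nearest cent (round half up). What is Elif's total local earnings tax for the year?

Pineby, January 1 – May 5, 2021: 125 days → £70500 × 4.2% × 125/365 = £1014.0411
The Municipality of Westfield, May 6 – December 31, 2021: 240 days → £70500 × 1% × 240/365 = £463.5616
Total = £1477.6027

£1477.60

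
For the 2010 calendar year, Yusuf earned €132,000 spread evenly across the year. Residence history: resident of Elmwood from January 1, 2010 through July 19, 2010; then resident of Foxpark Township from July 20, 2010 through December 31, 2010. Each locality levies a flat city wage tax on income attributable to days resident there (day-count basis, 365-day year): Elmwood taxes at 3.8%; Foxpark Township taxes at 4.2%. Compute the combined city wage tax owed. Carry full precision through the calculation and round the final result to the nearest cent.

Elmwood, January 1 – July 19, 2010: 200 days → €132,000 × 3.8% × 200/365 = €2,748.4932
Foxpark Township, July 20 – December 31, 2010: 165 days → €132,000 × 4.2% × 165/365 = €2,506.1918
Total = €5,254.6849

€5,254.68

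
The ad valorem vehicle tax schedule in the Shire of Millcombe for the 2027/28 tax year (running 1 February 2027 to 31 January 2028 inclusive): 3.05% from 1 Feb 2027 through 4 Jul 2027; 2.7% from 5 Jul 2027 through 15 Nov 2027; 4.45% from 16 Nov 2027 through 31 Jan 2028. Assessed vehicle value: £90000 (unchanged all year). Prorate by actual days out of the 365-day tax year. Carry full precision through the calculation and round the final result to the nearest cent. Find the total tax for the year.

£2895.16

1 Feb – 4 Jul 2027: 154 days at 3.05% → £90000 × 3.05% × 154/365 = £1158.1644
5 Jul – 15 Nov 2027: 134 days at 2.7% → £90000 × 2.7% × 134/365 = £892.1096
16 Nov 2027 – 31 Jan 2028: 77 days at 4.45% → £90000 × 4.45% × 77/365 = £844.8904
Total = £2895.1644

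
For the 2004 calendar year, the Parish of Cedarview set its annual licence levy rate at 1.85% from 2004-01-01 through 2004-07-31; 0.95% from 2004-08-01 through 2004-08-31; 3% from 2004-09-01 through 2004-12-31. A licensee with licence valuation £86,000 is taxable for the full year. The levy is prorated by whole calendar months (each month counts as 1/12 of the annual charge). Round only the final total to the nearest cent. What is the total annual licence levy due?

2004-01-01 to 2004-07-31: 7 months at 1.85% → £86,000 × 1.85% × 7/12 = £928.0833
2004-08-01 to 2004-08-31: 1 month at 0.95% → £86,000 × 0.95% × 1/12 = £68.0833
2004-09-01 to 2004-12-31: 4 months at 3% → £86,000 × 3% × 4/12 = £860.0000
Total = £1,856.1667

£1,856.17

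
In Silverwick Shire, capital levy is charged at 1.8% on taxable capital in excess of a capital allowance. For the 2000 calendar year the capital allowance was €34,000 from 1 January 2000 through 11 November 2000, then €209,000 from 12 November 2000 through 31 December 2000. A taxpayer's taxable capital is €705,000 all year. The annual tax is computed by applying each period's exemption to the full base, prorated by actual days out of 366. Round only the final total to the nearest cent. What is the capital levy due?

1 January – 11 November 2000: 316 days, exemption €34,000 → (€705,000 − €34,000) × 1.8% × 316/366 = €10,428.0000
12 November – 31 December 2000: 50 days, exemption €209,000 → (€705,000 − €209,000) × 1.8% × 50/366 = €1,219.6721
Total = €11,647.6721

€11,647.67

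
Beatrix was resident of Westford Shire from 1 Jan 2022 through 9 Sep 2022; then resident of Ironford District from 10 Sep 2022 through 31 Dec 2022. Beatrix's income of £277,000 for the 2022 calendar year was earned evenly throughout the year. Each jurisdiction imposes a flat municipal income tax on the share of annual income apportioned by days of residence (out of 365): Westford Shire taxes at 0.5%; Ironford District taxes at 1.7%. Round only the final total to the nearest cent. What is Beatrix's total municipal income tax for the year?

Westford Shire, 1 Jan – 9 Sep 2022: 252 days → £277,000 × 0.5% × 252/365 = £956.2192
Ironford District, 10 Sep – 31 Dec 2022: 113 days → £277,000 × 1.7% × 113/365 = £1,457.8548
Total = £2,414.0740

£2,414.07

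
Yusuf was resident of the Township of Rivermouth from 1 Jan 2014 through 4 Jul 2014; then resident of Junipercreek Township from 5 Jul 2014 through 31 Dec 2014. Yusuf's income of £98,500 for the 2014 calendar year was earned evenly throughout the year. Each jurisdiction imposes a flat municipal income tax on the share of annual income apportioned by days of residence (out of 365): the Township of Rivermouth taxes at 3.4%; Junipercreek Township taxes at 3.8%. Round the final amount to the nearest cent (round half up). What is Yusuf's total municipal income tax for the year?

The Township of Rivermouth, 1 Jan – 4 Jul 2014: 185 days → £98,500 × 3.4% × 185/365 = £1,697.4384
Junipercreek Township, 5 Jul – 31 Dec 2014: 180 days → £98,500 × 3.8% × 180/365 = £1,845.8630
Total = £3,543.3014

£3,543.30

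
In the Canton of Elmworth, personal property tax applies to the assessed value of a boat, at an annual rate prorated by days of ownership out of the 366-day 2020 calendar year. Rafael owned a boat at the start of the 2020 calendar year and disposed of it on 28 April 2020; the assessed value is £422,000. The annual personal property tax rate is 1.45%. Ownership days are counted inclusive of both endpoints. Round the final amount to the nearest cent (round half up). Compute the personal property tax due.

£1,989.51

Days held (1 January – 28 April 2020): 119 out of 366
Tax = £422,000 × 1.45% × 119/366 = £1,989.5109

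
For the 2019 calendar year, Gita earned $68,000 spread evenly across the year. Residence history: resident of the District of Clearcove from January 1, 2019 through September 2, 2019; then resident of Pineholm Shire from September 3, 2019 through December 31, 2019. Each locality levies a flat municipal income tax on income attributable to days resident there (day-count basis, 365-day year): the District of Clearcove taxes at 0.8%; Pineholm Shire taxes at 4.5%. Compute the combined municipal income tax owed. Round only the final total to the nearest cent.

The District of Clearcove, January 1 – September 2, 2019: 245 days → $68,000 × 0.8% × 245/365 = $365.1507
Pineholm Shire, September 3 – December 31, 2019: 120 days → $68,000 × 4.5% × 120/365 = $1,006.0274
Total = $1,371.1781

$1,371.18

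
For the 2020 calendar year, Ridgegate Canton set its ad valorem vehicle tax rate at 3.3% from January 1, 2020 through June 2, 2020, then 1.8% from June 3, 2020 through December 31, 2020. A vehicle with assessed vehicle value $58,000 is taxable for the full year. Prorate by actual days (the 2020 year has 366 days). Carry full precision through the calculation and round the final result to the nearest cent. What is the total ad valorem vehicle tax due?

January 1 – June 2, 2020: 154 days at 3.3% → $58,000 × 3.3% × 154/366 = $805.3443
June 3 – December 31, 2020: 212 days at 1.8% → $58,000 × 1.8% × 212/366 = $604.7213
Total = $1,410.0656

$1,410.07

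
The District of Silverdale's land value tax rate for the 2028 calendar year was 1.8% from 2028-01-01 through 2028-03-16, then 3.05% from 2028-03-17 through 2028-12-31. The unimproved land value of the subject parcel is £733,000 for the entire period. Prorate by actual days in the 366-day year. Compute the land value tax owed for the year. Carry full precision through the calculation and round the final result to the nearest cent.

£20,453.90

2028-01-01 to 2028-03-16: 76 days at 1.8% → £733,000 × 1.8% × 76/366 = £2,739.7377
2028-03-17 to 2028-12-31: 290 days at 3.05% → £733,000 × 3.05% × 290/366 = £17,714.1667
Total = £20,453.9044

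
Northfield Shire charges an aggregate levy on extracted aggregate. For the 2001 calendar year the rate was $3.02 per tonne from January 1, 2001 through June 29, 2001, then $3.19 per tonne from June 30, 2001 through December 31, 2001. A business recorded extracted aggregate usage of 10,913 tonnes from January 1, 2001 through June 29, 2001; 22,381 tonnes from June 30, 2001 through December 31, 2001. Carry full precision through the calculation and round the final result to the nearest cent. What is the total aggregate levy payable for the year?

$104,352.65

January 1 – June 29, 2001: 10,913 tonnes at $3.02/tonne → $32,957.26
June 30 – December 31, 2001: 22,381 tonnes at $3.19/tonne → $71,395.39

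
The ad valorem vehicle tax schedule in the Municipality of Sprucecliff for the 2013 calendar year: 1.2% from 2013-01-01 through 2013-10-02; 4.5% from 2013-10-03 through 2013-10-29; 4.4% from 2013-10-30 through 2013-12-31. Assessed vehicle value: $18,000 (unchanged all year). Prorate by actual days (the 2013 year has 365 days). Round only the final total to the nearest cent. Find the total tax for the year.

2013-01-01 to 2013-10-02: 275 days at 1.2% → $18,000 × 1.2% × 275/365 = $162.7397
2013-10-03 to 2013-10-29: 27 days at 4.5% → $18,000 × 4.5% × 27/365 = $59.9178
2013-10-30 to 2013-12-31: 63 days at 4.4% → $18,000 × 4.4% × 63/365 = $136.7014
Total = $359.3589

$359.36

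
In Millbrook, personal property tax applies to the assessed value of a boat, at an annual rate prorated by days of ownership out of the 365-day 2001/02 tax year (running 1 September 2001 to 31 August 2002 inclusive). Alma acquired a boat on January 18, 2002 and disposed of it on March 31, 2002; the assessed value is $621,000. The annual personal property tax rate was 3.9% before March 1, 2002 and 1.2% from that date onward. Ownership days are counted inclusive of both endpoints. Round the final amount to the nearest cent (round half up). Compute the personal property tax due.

January 18 – February 28, 2002: 42 days at 3.9% → $621,000 × 3.9% × 42/365 = $2,786.8438
March 1 – March 31, 2002: 31 days at 1.2% → $621,000 × 1.2% × 31/365 = $632.9096
Total = $3,419.7534

$3,419.75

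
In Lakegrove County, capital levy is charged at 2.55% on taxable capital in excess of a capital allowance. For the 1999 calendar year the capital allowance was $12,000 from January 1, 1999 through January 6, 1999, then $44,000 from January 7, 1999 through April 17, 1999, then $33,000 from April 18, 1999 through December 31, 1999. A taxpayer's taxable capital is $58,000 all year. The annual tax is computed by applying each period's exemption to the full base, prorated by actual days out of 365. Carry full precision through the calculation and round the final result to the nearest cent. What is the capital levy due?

January 1 – January 6, 1999: 6 days, exemption $12,000 → ($58,000 − $12,000) × 2.55% × 6/365 = $19.2822
January 7 – April 17, 1999: 101 days, exemption $44,000 → ($58,000 − $44,000) × 2.55% × 101/365 = $98.7863
April 18 – December 31, 1999: 258 days, exemption $33,000 → ($58,000 − $33,000) × 2.55% × 258/365 = $450.6164
Total = $568.6849

$568.68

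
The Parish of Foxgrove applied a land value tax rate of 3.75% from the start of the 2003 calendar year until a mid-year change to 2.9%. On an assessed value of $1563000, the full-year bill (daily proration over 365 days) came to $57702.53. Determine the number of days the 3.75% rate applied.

Let d = days at the first rate; then 365 − d days at the second rate.
$1563000 × [3.75%·d + 2.9%·(365−d)] / 365 = $57702.53
Solving gives d = 340, so the new rate took effect on 7 December 2003.

340 days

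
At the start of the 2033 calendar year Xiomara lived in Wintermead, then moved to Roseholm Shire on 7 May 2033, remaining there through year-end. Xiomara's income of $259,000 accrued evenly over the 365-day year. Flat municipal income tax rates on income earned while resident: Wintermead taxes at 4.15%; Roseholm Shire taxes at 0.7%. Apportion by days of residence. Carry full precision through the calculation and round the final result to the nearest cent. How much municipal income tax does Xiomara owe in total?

Wintermead, 1 Jan – 6 May 2033: 126 days → $259,000 × 4.15% × 126/365 = $3,710.4411
Roseholm Shire, 7 May – 31 Dec 2033: 239 days → $259,000 × 0.7% × 239/365 = $1,187.1425
Total = $4,897.5836

$4,897.58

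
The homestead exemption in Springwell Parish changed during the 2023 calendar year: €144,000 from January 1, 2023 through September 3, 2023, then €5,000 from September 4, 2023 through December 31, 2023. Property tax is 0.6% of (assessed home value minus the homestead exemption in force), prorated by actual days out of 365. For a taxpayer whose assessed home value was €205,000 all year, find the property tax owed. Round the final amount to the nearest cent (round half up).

€637.91

January 1 – September 3, 2023: 246 days, exemption €144,000 → (€205,000 − €144,000) × 0.6% × 246/365 = €246.6740
September 4 – December 31, 2023: 119 days, exemption €5,000 → (€205,000 − €5,000) × 0.6% × 119/365 = €391.2329
Total = €637.9068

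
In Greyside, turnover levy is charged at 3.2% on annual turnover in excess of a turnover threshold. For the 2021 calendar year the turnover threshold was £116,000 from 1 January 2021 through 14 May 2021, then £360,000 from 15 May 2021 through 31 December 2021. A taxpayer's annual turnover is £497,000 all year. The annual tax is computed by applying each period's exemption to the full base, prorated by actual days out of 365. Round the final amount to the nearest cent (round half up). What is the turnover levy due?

£7,250.50

1 January – 14 May 2021: 134 days, exemption £116,000 → (£497,000 − £116,000) × 3.2% × 134/365 = £4,475.9671
15 May – 31 December 2021: 231 days, exemption £360,000 → (£497,000 − £360,000) × 3.2% × 231/365 = £2,774.5315
Total = £7,250.4986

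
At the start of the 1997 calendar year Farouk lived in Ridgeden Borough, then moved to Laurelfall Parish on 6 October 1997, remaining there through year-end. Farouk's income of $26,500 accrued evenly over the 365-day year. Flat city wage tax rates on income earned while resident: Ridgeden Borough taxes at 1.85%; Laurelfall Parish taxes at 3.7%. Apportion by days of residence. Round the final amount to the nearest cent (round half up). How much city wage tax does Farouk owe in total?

$607.10

Ridgeden Borough, 1 January – 5 October 1997: 278 days → $26,500 × 1.85% × 278/365 = $373.3959
Laurelfall Parish, 6 October – 31 December 1997: 87 days → $26,500 × 3.7% × 87/365 = $233.7082
Total = $607.1041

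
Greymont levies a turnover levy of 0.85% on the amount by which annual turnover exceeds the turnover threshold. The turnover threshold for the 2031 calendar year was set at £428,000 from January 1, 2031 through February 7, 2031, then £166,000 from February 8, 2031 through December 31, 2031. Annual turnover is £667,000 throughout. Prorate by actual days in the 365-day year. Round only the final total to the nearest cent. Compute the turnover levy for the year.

January 1 – February 7, 2031: 38 days, exemption £428,000 → (£667,000 − £428,000) × 0.85% × 38/365 = £211.4986
February 8 – December 31, 2031: 327 days, exemption £166,000 → (£667,000 − £166,000) × 0.85% × 327/365 = £3,815.1493
Total = £4,026.6479

£4,026.65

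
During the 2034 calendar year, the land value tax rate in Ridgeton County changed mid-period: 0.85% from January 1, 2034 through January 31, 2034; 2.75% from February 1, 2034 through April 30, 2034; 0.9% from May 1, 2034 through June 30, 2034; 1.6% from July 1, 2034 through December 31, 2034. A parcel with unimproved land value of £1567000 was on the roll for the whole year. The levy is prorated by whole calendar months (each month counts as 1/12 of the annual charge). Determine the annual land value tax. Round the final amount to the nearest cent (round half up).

£26769.58

January 1 – January 31, 2034: 1 month at 0.85% → £1567000 × 0.85% × 1/12 = £1109.9583
February 1 – April 30, 2034: 3 months at 2.75% → £1567000 × 2.75% × 3/12 = £10773.1250
May 1 – June 30, 2034: 2 months at 0.9% → £1567000 × 0.9% × 2/12 = £2350.5000
July 1 – December 31, 2034: 6 months at 1.6% → £1567000 × 1.6% × 6/12 = £12536.0000
Total = £26769.5833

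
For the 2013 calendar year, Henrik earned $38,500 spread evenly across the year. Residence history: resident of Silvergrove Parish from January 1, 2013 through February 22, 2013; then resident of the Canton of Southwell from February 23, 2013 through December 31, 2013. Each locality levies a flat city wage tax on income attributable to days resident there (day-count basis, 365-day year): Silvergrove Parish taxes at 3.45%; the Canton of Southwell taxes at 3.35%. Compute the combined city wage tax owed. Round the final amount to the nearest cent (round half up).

Silvergrove Parish, January 1 – February 22, 2013: 53 days → $38,500 × 3.45% × 53/365 = $192.8692
The Canton of Southwell, February 23 – December 31, 2013: 312 days → $38,500 × 3.35% × 312/365 = $1,102.4712
Total = $1,295.3404

$1,295.34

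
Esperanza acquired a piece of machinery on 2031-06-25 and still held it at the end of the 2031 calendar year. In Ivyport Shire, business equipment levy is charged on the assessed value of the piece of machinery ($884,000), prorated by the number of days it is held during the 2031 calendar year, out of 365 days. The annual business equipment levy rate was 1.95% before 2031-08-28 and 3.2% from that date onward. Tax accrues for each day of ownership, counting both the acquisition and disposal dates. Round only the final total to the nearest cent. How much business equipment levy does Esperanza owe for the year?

2031-06-25 to 2031-08-27: 64 days at 1.95% → $884,000 × 1.95% × 64/365 = $3,022.5534
2031-08-28 to 2031-12-31: 126 days at 3.2% → $884,000 × 3.2% × 126/365 = $9,765.1726
Total = $12,787.7260

$12,787.73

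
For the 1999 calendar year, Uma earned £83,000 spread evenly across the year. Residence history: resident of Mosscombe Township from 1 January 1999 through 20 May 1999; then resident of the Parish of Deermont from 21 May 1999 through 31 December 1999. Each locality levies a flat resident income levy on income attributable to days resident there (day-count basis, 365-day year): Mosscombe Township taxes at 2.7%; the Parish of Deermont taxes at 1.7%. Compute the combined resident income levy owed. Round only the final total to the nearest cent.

Mosscombe Township, 1 January – 20 May 1999: 140 days → £83,000 × 2.7% × 140/365 = £859.5616
The Parish of Deermont, 21 May – 31 December 1999: 225 days → £83,000 × 1.7% × 225/365 = £869.7945
Total = £1,729.3562

£1,729.36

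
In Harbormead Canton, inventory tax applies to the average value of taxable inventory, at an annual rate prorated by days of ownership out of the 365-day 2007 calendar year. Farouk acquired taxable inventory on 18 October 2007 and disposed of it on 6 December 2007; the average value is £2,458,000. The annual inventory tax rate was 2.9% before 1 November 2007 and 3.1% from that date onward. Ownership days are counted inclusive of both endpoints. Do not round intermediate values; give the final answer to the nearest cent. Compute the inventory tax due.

18 October – 31 October 2007: 14 days at 2.9% → £2,458,000 × 2.9% × 14/365 = £2,734.1041
1 November – 6 December 2007: 36 days at 3.1% → £2,458,000 × 3.1% × 36/365 = £7,515.4192
Total = £10,249.5233

£10,249.52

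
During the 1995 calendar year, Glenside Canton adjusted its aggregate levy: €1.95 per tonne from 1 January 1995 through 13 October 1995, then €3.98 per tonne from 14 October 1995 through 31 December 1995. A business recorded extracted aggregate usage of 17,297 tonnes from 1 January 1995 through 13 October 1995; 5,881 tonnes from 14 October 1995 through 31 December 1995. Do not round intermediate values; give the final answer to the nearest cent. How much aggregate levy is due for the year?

€57135.53

1 January – 13 October 1995: 17,297 tonnes at €1.95/tonne → €33729.15
14 October – 31 December 1995: 5,881 tonnes at €3.98/tonne → €23406.38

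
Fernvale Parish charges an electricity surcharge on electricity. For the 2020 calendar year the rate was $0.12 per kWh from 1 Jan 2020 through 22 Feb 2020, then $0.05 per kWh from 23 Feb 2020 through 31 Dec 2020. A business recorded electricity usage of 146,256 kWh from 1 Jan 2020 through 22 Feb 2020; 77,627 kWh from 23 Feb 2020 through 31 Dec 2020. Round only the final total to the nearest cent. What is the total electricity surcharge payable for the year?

1 Jan – 22 Feb 2020: 146,256 kWh at $0.12/kWh → $17550.72
23 Feb – 31 Dec 2020: 77,627 kWh at $0.05/kWh → $3881.35

$21432.07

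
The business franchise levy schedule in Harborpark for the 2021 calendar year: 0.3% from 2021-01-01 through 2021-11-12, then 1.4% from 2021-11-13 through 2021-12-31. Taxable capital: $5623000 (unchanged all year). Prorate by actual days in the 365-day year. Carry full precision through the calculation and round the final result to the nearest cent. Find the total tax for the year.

$25172.55

2021-01-01 to 2021-11-12: 316 days at 0.3% → $5623000 × 0.3% × 316/365 = $14604.3945
2021-11-13 to 2021-12-31: 49 days at 1.4% → $5623000 × 1.4% × 49/365 = $10568.1589
Total = $25172.5534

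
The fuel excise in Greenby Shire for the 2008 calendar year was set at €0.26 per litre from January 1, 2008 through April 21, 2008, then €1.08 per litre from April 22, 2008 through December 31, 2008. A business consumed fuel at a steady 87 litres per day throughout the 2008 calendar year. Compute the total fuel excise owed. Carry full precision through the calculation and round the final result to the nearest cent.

€26,399.28

January 1 – April 21, 2008: 112 days × 87 litres/day = 9,744 litres at €0.26/litre → €2,533.44
April 22 – December 31, 2008: 254 days × 87 litres/day = 22,098 litres at €1.08/litre → €23,865.84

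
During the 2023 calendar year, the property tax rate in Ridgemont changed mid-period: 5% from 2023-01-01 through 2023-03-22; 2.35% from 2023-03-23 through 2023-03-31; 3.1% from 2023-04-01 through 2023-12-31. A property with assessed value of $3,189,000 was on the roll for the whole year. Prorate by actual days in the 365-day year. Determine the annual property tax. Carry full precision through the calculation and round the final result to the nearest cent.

2023-01-01 to 2023-03-22: 81 days at 5% → $3,189,000 × 5% × 81/365 = $35,384.7945
2023-03-23 to 2023-03-31: 9 days at 2.35% → $3,189,000 × 2.35% × 9/365 = $1,847.8726
2023-04-01 to 2023-12-31: 275 days at 3.1% → $3,189,000 × 3.1% × 275/365 = $74,482.8082
Total = $111,715.4753

$111,715.48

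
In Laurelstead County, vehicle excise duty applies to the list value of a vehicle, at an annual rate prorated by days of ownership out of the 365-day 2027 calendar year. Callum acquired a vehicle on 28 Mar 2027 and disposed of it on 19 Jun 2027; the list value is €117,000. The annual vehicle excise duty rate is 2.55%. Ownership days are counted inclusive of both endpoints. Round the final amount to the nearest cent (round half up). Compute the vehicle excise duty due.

Days held (28 Mar – 19 Jun 2027): 84 out of 365
Tax = €117,000 × 2.55% × 84/365 = €686.6137

€686.61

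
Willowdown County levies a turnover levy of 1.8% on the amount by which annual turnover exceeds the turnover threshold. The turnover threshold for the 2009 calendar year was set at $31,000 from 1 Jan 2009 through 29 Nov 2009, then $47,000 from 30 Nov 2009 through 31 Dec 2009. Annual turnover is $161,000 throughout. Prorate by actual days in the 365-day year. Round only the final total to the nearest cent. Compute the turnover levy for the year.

1 Jan – 29 Nov 2009: 333 days, exemption $31,000 → ($161,000 − $31,000) × 1.8% × 333/365 = $2,134.8493
30 Nov – 31 Dec 2009: 32 days, exemption $47,000 → ($161,000 − $47,000) × 1.8% × 32/365 = $179.9014
Total = $2,314.7507

$2,314.75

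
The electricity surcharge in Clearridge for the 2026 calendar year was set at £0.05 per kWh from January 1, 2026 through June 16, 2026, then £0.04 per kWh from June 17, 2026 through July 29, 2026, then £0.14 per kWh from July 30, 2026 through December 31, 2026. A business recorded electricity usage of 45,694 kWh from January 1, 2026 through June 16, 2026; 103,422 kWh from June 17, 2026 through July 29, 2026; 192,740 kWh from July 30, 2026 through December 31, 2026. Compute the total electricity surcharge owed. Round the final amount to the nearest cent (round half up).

£33405.18

January 1 – June 16, 2026: 45,694 kWh at £0.05/kWh → £2284.70
June 17 – July 29, 2026: 103,422 kWh at £0.04/kWh → £4136.88
July 30 – December 31, 2026: 192,740 kWh at £0.14/kWh → £26983.60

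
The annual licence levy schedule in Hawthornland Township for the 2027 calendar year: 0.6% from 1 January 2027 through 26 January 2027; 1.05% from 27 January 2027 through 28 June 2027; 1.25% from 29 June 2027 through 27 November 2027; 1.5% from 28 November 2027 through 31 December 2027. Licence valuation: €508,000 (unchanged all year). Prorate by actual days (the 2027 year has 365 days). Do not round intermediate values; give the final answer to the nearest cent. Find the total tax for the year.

€5,807.21

1 January – 26 January 2027: 26 days at 0.6% → €508,000 × 0.6% × 26/365 = €217.1178
27 January – 28 June 2027: 153 days at 1.05% → €508,000 × 1.05% × 153/365 = €2,235.8959
29 June – 27 November 2027: 152 days at 1.25% → €508,000 × 1.25% × 152/365 = €2,644.3836
28 November – 31 December 2027: 34 days at 1.5% → €508,000 × 1.5% × 34/365 = €709.8082
Total = €5,807.2055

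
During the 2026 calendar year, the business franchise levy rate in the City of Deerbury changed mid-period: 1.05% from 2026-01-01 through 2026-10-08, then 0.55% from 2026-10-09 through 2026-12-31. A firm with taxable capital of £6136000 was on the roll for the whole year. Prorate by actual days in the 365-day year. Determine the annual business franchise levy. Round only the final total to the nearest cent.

2026-01-01 to 2026-10-08: 281 days at 1.05% → £6136000 × 1.05% × 281/365 = £49600.7342
2026-10-09 to 2026-12-31: 84 days at 0.55% → £6136000 × 0.55% × 84/365 = £7766.6630
Total = £57367.3973

£57367.40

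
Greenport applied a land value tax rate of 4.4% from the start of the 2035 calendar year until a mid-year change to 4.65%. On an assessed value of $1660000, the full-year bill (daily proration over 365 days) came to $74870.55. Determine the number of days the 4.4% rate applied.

Let d = days at the first rate; then 365 − d days at the second rate.
$1660000 × [4.4%·d + 4.65%·(365−d)] / 365 = $74870.55
Solving gives d = 204, so the new rate took effect on July 24, 2035.

204 days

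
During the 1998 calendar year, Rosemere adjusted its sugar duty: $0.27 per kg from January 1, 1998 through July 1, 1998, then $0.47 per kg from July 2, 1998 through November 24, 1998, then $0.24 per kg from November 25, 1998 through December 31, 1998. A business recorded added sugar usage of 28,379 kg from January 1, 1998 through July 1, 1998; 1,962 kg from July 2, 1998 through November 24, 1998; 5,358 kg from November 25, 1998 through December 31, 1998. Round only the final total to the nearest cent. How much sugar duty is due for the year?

January 1 – July 1, 1998: 28,379 kg at $0.27/kg → $7662.33
July 2 – November 24, 1998: 1,962 kg at $0.47/kg → $922.14
November 25 – December 31, 1998: 5,358 kg at $0.24/kg → $1285.92

$9870.39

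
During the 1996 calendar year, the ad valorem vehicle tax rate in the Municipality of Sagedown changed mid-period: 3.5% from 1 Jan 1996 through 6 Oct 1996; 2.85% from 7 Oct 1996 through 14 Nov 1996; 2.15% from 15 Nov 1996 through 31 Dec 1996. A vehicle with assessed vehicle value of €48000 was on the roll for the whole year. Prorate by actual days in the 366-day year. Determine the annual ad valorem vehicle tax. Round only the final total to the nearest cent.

€1563.54

1 Jan – 6 Oct 1996: 280 days at 3.5% → €48000 × 3.5% × 280/366 = €1285.2459
7 Oct – 14 Nov 1996: 39 days at 2.85% → €48000 × 2.85% × 39/366 = €145.7705
15 Nov – 31 Dec 1996: 47 days at 2.15% → €48000 × 2.15% × 47/366 = €132.5246
Total = €1563.5410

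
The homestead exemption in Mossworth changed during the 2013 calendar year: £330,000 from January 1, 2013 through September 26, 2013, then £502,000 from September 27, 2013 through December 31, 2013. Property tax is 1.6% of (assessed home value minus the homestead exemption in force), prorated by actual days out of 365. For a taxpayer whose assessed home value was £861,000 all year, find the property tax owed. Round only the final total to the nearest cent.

January 1 – September 26, 2013: 269 days, exemption £330,000 → (£861,000 − £330,000) × 1.6% × 269/365 = £6,261.4356
September 27 – December 31, 2013: 96 days, exemption £502,000 → (£861,000 − £502,000) × 1.6% × 96/365 = £1,510.7507
Total = £7,772.1863

£7,772.19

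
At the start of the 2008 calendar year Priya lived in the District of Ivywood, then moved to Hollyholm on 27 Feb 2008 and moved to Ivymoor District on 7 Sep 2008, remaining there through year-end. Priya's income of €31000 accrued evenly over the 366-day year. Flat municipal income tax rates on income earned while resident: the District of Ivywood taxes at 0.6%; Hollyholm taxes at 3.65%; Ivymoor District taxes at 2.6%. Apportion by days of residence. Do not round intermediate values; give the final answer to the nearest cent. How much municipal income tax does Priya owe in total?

The District of Ivywood, 1 Jan – 26 Feb 2008: 57 days → €31000 × 0.6% × 57/366 = €28.9672
Hollyholm, 27 Feb – 6 Sep 2008: 193 days → €31000 × 3.65% × 193/366 = €596.6653
Ivymoor District, 7 Sep – 31 Dec 2008: 116 days → €31000 × 2.6% × 116/366 = €255.4536
Total = €881.0861

€881.09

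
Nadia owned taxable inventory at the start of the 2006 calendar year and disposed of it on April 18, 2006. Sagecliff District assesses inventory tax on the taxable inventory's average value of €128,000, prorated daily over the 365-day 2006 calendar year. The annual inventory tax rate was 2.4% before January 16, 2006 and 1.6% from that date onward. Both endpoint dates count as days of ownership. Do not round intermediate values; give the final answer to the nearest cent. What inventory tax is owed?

January 1 – January 15, 2006: 15 days at 2.4% → €128,000 × 2.4% × 15/365 = €126.2466
January 16 – April 18, 2006: 93 days at 1.6% → €128,000 × 1.6% × 93/365 = €521.8192
Total = €648.0658

€648.07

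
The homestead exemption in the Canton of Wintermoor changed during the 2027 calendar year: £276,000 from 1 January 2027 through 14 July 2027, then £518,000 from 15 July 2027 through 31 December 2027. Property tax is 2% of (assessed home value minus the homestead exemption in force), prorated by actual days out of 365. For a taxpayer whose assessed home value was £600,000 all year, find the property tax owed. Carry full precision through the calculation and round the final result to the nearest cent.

£4,225.75

1 January – 14 July 2027: 195 days, exemption £276,000 → (£600,000 − £276,000) × 2% × 195/365 = £3,461.9178
15 July – 31 December 2027: 170 days, exemption £518,000 → (£600,000 − £518,000) × 2% × 170/365 = £763.8356
Total = £4,225.7534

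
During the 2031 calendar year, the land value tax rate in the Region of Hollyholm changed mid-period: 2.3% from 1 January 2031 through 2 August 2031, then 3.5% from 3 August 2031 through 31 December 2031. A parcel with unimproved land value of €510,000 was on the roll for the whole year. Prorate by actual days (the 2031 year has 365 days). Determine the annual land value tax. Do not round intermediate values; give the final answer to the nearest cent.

€14,261.84

1 January – 2 August 2031: 214 days at 2.3% → €510,000 × 2.3% × 214/365 = €6,877.3151
3 August – 31 December 2031: 151 days at 3.5% → €510,000 × 3.5% × 151/365 = €7,384.5205
Total = €14,261.8356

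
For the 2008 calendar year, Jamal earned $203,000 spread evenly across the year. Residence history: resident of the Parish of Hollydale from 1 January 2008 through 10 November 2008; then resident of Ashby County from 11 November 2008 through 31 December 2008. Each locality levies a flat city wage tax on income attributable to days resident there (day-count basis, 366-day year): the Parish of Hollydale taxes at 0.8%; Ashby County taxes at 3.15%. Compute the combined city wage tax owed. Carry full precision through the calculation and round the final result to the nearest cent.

The Parish of Hollydale, 1 January – 10 November 2008: 315 days → $203,000 × 0.8% × 315/366 = $1,397.7049
Ashby County, 11 November – 31 December 2008: 51 days → $203,000 × 3.15% × 51/366 = $891.0369
Total = $2,288.7418

$2,288.74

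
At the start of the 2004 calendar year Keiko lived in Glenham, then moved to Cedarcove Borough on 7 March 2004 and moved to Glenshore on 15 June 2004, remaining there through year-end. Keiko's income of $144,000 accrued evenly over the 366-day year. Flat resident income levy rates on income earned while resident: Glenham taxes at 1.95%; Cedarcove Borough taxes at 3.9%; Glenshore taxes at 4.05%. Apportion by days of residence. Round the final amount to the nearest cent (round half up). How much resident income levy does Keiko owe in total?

$5,227.67

Glenham, 1 January – 6 March 2004: 66 days → $144,000 × 1.95% × 66/366 = $506.3607
Cedarcove Borough, 7 March – 14 June 2004: 100 days → $144,000 × 3.9% × 100/366 = $1,534.4262
Glenshore, 15 June – 31 December 2004: 200 days → $144,000 × 4.05% × 200/366 = $3,186.8852
Total = $5,227.6721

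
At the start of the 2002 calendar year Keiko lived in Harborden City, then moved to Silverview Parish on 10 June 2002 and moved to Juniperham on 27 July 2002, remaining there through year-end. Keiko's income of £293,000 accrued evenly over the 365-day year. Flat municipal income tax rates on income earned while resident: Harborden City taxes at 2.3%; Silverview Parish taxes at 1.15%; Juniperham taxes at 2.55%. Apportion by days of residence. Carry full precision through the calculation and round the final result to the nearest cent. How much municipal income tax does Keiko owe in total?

£6,622.20

Harborden City, 1 January – 9 June 2002: 160 days → £293,000 × 2.3% × 160/365 = £2,954.0822
Silverview Parish, 10 June – 26 July 2002: 47 days → £293,000 × 1.15% × 47/365 = £433.8808
Juniperham, 27 July – 31 December 2002: 158 days → £293,000 × 2.55% × 158/365 = £3,234.2384
Total = £6,622.2014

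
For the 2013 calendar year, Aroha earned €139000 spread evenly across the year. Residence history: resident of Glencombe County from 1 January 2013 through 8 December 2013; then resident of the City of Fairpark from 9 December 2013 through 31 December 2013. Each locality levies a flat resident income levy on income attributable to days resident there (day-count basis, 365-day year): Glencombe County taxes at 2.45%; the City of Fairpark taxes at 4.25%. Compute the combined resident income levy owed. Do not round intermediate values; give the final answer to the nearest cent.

Glencombe County, 1 January – 8 December 2013: 342 days → €139000 × 2.45% × 342/365 = €3190.9068
The City of Fairpark, 9 December – 31 December 2013: 23 days → €139000 × 4.25% × 23/365 = €372.2534
Total = €3563.1603

€3563.16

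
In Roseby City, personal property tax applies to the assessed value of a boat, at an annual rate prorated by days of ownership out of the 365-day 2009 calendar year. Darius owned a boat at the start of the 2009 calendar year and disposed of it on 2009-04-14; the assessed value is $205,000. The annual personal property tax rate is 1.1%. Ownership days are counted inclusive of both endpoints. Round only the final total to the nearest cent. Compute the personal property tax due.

$642.52

Days held (2009-01-01 to 2009-04-14): 104 out of 365
Tax = $205,000 × 1.1% × 104/365 = $642.5205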